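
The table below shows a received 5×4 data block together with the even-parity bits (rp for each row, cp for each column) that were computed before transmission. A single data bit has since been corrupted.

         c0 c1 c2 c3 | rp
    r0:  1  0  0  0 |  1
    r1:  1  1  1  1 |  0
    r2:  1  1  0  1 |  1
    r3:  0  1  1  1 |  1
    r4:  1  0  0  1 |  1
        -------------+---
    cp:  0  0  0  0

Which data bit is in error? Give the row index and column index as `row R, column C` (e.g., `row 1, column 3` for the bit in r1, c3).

row 4, column 1

Recompute each row's even parity and compare to rp:
  r0: data parity 1, sent rp 1 → ok
  r1: data parity 0, sent rp 0 → ok
  r2: data parity 1, sent rp 1 → ok
  r3: data parity 1, sent rp 1 → ok
  r4: data parity 0, sent rp 1 → mismatch
Recompute each column's even parity and compare to cp:
  c0: data parity 0, sent cp 0 → ok
  c1: data parity 1, sent cp 0 → mismatch
  c2: data parity 0, sent cp 0 → ok
  c3: data parity 0, sent cp 0 → ok
Exactly one row (r4) and one column (c1) fail → the flipped bit is at their intersection.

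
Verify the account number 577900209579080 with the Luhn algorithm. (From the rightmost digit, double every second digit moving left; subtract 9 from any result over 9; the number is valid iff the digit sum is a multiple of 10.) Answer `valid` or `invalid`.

invalid

From the right, keep odd positions and double even positions (subtract 9 from any doubled value over 9):
  doubled (positions 2,4,...): 7 9 1 0 0 9 5 → sum 31
  kept (positions 1,3,...): 0 0 7 9 2 0 7 5 → sum 30
Total = 61.
61 mod 10 = 1, so the number is invalid.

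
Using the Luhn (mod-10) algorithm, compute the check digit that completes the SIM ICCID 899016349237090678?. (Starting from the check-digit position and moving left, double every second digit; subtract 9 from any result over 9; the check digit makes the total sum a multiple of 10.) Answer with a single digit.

2

Partial digits right→left: 8 7 6 0 9 0 7 3 2 9 4 3 6 1 0 9 9 8
Double every second digit counting from the check-digit position (so the 1st, 3rd, 5th, ... of the partial from the right).
  doubled (with −9 where >9): 7 3 9 5 4 8 3 0 9 → sum 48
  kept as-is: 7 0 0 3 9 3 1 9 8 → sum 40
Total = 48 + 40 = 88.
Check digit = (10 − (88 mod 10)) mod 10 = 2.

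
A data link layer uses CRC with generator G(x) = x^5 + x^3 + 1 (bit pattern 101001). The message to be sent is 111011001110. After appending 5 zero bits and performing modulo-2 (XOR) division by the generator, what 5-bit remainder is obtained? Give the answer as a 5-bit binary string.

11101

Append 5 zeros: 11101100111000000. Divide by 101001 (XOR where the leading bit is 1):
  pos 0: 111011 XOR 101001 = 010010
  pos 1: 100100 XOR 101001 = 001101
  pos 3: 110101 XOR 101001 = 011100
  pos 4: 111001 XOR 101001 = 010000
  pos 5: 100001 XOR 101001 = 001000
  pos 7: 100000 XOR 101001 = 001001
  pos 9: 100100 XOR 101001 = 001101
  pos 11: 110100 XOR 101001 = 011101
Remainder (last 5 bits) = 11101. This is the CRC / FCS.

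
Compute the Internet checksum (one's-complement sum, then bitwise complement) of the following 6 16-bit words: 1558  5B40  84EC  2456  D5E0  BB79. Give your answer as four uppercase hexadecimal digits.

One's-complement addition (fold any carry out of bit 15 back into bit 0):
  0x1558 + 0x5B40 = 0x07098
  0x7098 + 0x84EC = 0x0F584
  0xF584 + 0x2456 = 0x119DA → wrap carry → 0x19DB
  0x19DB + 0xD5E0 = 0x0EFBB
  0xEFBB + 0xBB79 = 0x1AB34 → wrap carry → 0xAB35
One's-complement sum = 0xAB35.
Checksum = ~0xAB35 & 0xFFFF = 0x54CA.

54CA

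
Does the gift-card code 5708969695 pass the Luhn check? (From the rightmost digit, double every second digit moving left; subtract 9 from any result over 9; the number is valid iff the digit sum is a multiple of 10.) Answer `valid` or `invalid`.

From the right, keep odd positions and double even positions (subtract 9 from any doubled value over 9):
  doubled (positions 2,4,...): 9 9 9 0 1 → sum 28
  kept (positions 1,3,...): 5 6 6 8 7 → sum 32
Total = 60.
60 mod 10 = 0, so the number is valid.

valid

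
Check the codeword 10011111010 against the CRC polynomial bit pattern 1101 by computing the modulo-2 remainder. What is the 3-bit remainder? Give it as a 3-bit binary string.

001

Modulo-2 division of 10011111010 by 1101:
  pos 0: 1001 XOR 1101 = 0100
  pos 1: 1001 XOR 1101 = 0100
  pos 2: 1001 XOR 1101 = 0100
  pos 3: 1001 XOR 1101 = 0100
  pos 4: 1001 XOR 1101 = 0100
  pos 5: 1000 XOR 1101 = 0101
  pos 6: 1011 XOR 1101 = 0110
  pos 7: 1100 XOR 1101 = 0001
Remainder = 001 (nonzero — an error is detected).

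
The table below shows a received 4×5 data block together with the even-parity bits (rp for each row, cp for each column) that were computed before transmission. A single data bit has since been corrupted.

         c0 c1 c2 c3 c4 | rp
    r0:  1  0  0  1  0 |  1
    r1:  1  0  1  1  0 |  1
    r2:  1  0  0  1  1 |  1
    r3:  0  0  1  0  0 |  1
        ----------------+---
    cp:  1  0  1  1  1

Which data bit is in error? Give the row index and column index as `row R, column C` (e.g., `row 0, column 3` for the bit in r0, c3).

row 0, column 2

Recompute each row's even parity and compare to rp:
  r0: data parity 0, sent rp 1 → mismatch
  r1: data parity 1, sent rp 1 → ok
  r2: data parity 1, sent rp 1 → ok
  r3: data parity 1, sent rp 1 → ok
Recompute each column's even parity and compare to cp:
  c0: data parity 1, sent cp 1 → ok
  c1: data parity 0, sent cp 0 → ok
  c2: data parity 0, sent cp 1 → mismatch
  c3: data parity 1, sent cp 1 → ok
  c4: data parity 1, sent cp 1 → ok
Exactly one row (r0) and one column (c2) fail → the flipped bit is at their intersection.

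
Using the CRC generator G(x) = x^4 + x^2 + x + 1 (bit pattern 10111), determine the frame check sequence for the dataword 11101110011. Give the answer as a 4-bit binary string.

Append 4 zeros: 111011100110000. Divide by 10111 (XOR where the leading bit is 1):
  pos 0: 11101 XOR 10111 = 01010
  pos 1: 10101 XOR 10111 = 00010
  pos 4: 10100 XOR 10111 = 00011
  pos 7: 11110 XOR 10111 = 01001
  pos 8: 10010 XOR 10111 = 00101
  pos 10: 10100 XOR 10111 = 00011
Remainder (last 4 bits) = 0011. This is the CRC / FCS.

0011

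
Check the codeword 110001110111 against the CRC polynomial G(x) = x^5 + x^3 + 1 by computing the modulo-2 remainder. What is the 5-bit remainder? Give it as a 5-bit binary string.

10000

Modulo-2 division of 110001110111 by 101001:
  pos 0: 110001 XOR 101001 = 011000
  pos 1: 110001 XOR 101001 = 011000
  pos 2: 110001 XOR 101001 = 011000
  pos 3: 110000 XOR 101001 = 011001
  pos 4: 110011 XOR 101001 = 011010
  pos 5: 110101 XOR 101001 = 011100
  pos 6: 111001 XOR 101001 = 010000
Remainder = 10000 (nonzero — an error is detected).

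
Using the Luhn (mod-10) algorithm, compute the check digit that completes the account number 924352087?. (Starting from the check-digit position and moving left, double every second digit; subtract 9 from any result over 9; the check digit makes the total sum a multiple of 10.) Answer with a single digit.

Partial digits right→left: 7 8 0 2 5 3 4 2 9
Double every second digit counting from the check-digit position (so the 1st, 3rd, 5th, ... of the partial from the right).
  doubled (with −9 where >9): 5 0 1 8 9 → sum 23
  kept as-is: 8 2 3 2 → sum 15
Total = 23 + 15 = 38.
Check digit = (10 − (38 mod 10)) mod 10 = 2.

2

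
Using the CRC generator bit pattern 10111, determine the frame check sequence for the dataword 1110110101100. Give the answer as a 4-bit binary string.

Append 4 zeros: 11101101011000000. Divide by 10111 (XOR where the leading bit is 1):
  pos 0: 11101 XOR 10111 = 01010
  pos 1: 10101 XOR 10111 = 00010
  pos 4: 10010 XOR 10111 = 00101
  pos 6: 10111 XOR 10111 = 00000
Remainder (last 4 bits) = 0000. This is the CRC / FCS.

0000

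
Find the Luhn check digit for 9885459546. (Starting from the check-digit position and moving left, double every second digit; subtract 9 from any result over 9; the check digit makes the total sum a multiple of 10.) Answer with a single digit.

Partial digits right→left: 6 4 5 9 5 4 5 8 8 9
Double every second digit counting from the check-digit position (so the 1st, 3rd, 5th, ... of the partial from the right).
  doubled (with −9 where >9): 3 1 1 1 7 → sum 13
  kept as-is: 4 9 4 8 9 → sum 34
Total = 13 + 34 = 47.
Check digit = (10 − (47 mod 10)) mod 10 = 3.

3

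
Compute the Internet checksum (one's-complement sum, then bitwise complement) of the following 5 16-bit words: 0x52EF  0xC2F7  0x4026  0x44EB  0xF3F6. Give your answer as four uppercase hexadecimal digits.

One's-complement addition (fold any carry out of bit 15 back into bit 0):
  0x52EF + 0xC2F7 = 0x115E6 → wrap carry → 0x15E7
  0x15E7 + 0x4026 = 0x0560D
  0x560D + 0x44EB = 0x09AF8
  0x9AF8 + 0xF3F6 = 0x18EEE → wrap carry → 0x8EEF
One's-complement sum = 0x8EEF.
Checksum = ~0x8EEF & 0xFFFF = 0x7110.

7110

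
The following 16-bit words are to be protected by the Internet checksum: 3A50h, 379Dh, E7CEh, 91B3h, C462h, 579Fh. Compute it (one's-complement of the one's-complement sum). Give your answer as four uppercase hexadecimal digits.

F88D

One's-complement addition (fold any carry out of bit 15 back into bit 0):
  0x3A50 + 0x379D = 0x071ED
  0x71ED + 0xE7CE = 0x159BB → wrap carry → 0x59BC
  0x59BC + 0x91B3 = 0x0EB6F
  0xEB6F + 0xC462 = 0x1AFD1 → wrap carry → 0xAFD2
  0xAFD2 + 0x579F = 0x10771 → wrap carry → 0x0772
One's-complement sum = 0x0772.
Checksum = ~0x0772 & 0xFFFF = 0xF88D.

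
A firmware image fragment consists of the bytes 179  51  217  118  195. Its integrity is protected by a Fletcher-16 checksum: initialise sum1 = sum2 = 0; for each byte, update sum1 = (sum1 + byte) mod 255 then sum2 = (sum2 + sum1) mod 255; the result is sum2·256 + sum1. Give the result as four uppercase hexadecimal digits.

Running sums (mod 255):
  after byte 0 (179): sum1=179, sum2=179
  after byte 1 (51): sum1=230, sum2=154
  after byte 2 (217): sum1=192, sum2=91
  after byte 3 (118): sum1=55, sum2=146
  after byte 4 (195): sum1=250, sum2=141
Checksum = sum2·256 + sum1 = 141·256 + 250 = 36346 = 0x8DFA.

8DFA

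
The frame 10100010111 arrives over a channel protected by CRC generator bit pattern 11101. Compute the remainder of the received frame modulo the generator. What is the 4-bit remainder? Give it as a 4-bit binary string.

0000

Modulo-2 division of 10100010111 by 11101:
  pos 0: 10100 XOR 11101 = 01001
  pos 1: 10010 XOR 11101 = 01111
  pos 2: 11111 XOR 11101 = 00010
  pos 5: 10011 XOR 11101 = 01110
  pos 6: 11101 XOR 11101 = 00000
Remainder = 0000 (zero — the frame passes the CRC check).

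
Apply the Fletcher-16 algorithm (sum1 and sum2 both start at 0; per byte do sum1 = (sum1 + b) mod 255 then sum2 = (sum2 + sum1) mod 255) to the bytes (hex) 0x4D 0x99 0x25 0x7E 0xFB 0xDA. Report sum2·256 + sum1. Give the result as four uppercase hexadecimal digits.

Running sums (mod 255):
  after byte 0 (0x4D): sum1=77, sum2=77
  after byte 1 (0x99): sum1=230, sum2=52
  after byte 2 (0x25): sum1=12, sum2=64
  after byte 3 (0x7E): sum1=138, sum2=202
  after byte 4 (0xFB): sum1=134, sum2=81
  after byte 5 (0xDA): sum1=97, sum2=178
Checksum = sum2·256 + sum1 = 178·256 + 97 = 45665 = 0xB261.

B261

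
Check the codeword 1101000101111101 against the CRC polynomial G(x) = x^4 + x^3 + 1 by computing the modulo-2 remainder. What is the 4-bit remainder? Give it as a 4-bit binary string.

Modulo-2 division of 1101000101111101 by 11001:
  pos 0: 11010 XOR 11001 = 00011
  pos 3: 11001 XOR 11001 = 00000
  pos 9: 11111 XOR 11001 = 00110
  pos 11: 11001 XOR 11001 = 00000
Remainder = 0000 (zero — the frame passes the CRC check).

0000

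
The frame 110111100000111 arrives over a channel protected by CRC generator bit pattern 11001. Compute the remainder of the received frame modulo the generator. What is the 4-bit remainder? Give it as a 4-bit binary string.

0001

Modulo-2 division of 110111100000111 by 11001:
  pos 0: 11011 XOR 11001 = 00010
  pos 3: 10110 XOR 11001 = 01111
  pos 4: 11110 XOR 11001 = 00111
  pos 6: 11100 XOR 11001 = 00101
  pos 8: 10101 XOR 11001 = 01100
  pos 9: 11001 XOR 11001 = 00000
Remainder = 0001 (nonzero — an error is detected).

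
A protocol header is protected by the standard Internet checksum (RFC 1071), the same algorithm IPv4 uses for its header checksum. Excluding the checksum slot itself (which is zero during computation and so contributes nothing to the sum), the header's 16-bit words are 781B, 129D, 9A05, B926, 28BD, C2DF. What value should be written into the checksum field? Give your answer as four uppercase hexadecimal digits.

One's-complement addition (fold any carry out of bit 15 back into bit 0):
  0x781B + 0x129D = 0x08AB8
  0x8AB8 + 0x9A05 = 0x124BD → wrap carry → 0x24BE
  0x24BE + 0xB926 = 0x0DDE4
  0xDDE4 + 0x28BD = 0x106A1 → wrap carry → 0x06A2
  0x06A2 + 0xC2DF = 0x0C981
One's-complement sum = 0xC981.
Checksum = ~0xC981 & 0xFFFF = 0x367E.

367E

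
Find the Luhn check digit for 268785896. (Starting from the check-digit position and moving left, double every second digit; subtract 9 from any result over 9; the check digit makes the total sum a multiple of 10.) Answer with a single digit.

5

Partial digits right→left: 6 9 8 5 8 7 8 6 2
Double every second digit counting from the check-digit position (so the 1st, 3rd, 5th, ... of the partial from the right).
  doubled (with −9 where >9): 3 7 7 7 4 → sum 28
  kept as-is: 9 5 7 6 → sum 27
Total = 28 + 27 = 55.
Check digit = (10 − (55 mod 10)) mod 10 = 5.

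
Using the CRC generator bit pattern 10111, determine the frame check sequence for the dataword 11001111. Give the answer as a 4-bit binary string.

Append 4 zeros: 110011110000. Divide by 10111 (XOR where the leading bit is 1):
  pos 0: 11001 XOR 10111 = 01110
  pos 1: 11101 XOR 10111 = 01010
  pos 2: 10101 XOR 10111 = 00010
  pos 5: 10100 XOR 10111 = 00011
Remainder (last 4 bits) = 1100. This is the CRC / FCS.

1100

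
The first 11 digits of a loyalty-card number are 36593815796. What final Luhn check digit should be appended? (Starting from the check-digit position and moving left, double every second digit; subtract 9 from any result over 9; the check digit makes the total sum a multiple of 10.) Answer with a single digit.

0

Partial digits right→left: 6 9 7 5 1 8 3 9 5 6 3
Double every second digit counting from the check-digit position (so the 1st, 3rd, 5th, ... of the partial from the right).
  doubled (with −9 where >9): 3 5 2 6 1 6 → sum 23
  kept as-is: 9 5 8 9 6 → sum 37
Total = 23 + 37 = 60.
Check digit = (10 − (60 mod 10)) mod 10 = 0.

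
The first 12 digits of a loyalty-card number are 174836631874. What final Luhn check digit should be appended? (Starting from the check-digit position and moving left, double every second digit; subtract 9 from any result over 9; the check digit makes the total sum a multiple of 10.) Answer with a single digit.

2

Partial digits right→left: 4 7 8 1 3 6 6 3 8 4 7 1
Double every second digit counting from the check-digit position (so the 1st, 3rd, 5th, ... of the partial from the right).
  doubled (with −9 where >9): 8 7 6 3 7 5 → sum 36
  kept as-is: 7 1 6 3 4 1 → sum 22
Total = 36 + 22 = 58.
Check digit = (10 − (58 mod 10)) mod 10 = 2.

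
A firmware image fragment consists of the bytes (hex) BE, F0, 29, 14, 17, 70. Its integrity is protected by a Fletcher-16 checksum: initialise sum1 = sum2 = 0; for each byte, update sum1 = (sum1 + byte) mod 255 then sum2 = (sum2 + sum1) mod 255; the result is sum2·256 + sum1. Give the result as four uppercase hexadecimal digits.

Running sums (mod 255):
  after byte 0 (BE): sum1=190, sum2=190
  after byte 1 (F0): sum1=175, sum2=110
  after byte 2 (29): sum1=216, sum2=71
  after byte 3 (14): sum1=236, sum2=52
  after byte 4 (17): sum1=4, sum2=56
  after byte 5 (70): sum1=116, sum2=172
Checksum = sum2·256 + sum1 = 172·256 + 116 = 44148 = 0xAC74.

AC74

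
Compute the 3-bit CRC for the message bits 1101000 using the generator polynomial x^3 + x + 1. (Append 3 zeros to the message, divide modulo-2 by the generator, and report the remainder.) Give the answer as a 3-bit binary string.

011

Append 3 zeros: 1101000000. Divide by 1011 (XOR where the leading bit is 1):
  pos 0: 1101 XOR 1011 = 0110
  pos 1: 1100 XOR 1011 = 0111
  pos 2: 1110 XOR 1011 = 0101
  pos 3: 1010 XOR 1011 = 0001
  pos 6: 1000 XOR 1011 = 0011
Remainder (last 3 bits) = 011. This is the CRC / FCS.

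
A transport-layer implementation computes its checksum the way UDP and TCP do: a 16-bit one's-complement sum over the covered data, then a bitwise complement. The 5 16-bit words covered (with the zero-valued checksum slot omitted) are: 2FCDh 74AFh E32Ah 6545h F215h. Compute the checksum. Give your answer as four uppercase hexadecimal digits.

20FD

One's-complement addition (fold any carry out of bit 15 back into bit 0):
  0x2FCD + 0x74AF = 0x0A47C
  0xA47C + 0xE32A = 0x187A6 → wrap carry → 0x87A7
  0x87A7 + 0x6545 = 0x0ECEC
  0xECEC + 0xF215 = 0x1DF01 → wrap carry → 0xDF02
One's-complement sum = 0xDF02.
Checksum = ~0xDF02 & 0xFFFF = 0x20FD.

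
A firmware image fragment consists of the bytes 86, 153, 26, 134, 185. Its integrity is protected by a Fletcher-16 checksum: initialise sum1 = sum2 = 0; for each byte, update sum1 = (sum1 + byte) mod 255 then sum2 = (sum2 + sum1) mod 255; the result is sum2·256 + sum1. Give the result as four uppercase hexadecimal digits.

Running sums (mod 255):
  after byte 0 (86): sum1=86, sum2=86
  after byte 1 (153): sum1=239, sum2=70
  after byte 2 (26): sum1=10, sum2=80
  after byte 3 (134): sum1=144, sum2=224
  after byte 4 (185): sum1=74, sum2=43
Checksum = sum2·256 + sum1 = 43·256 + 74 = 11082 = 0x2B4A.

2B4A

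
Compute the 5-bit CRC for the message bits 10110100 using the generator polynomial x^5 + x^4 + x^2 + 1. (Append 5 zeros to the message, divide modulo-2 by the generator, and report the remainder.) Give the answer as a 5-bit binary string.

01001

Append 5 zeros: 1011010000000. Divide by 110101 (XOR where the leading bit is 1):
  pos 0: 101101 XOR 110101 = 011000
  pos 1: 110000 XOR 110101 = 000101
  pos 4: 101000 XOR 110101 = 011101
  pos 5: 111010 XOR 110101 = 001111
  pos 7: 111100 XOR 110101 = 001001
Remainder (last 5 bits) = 01001. This is the CRC / FCS.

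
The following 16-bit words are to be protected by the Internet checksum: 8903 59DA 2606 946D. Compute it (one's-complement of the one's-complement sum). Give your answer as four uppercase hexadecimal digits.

One's-complement addition (fold any carry out of bit 15 back into bit 0):
  0x8903 + 0x59DA = 0x0E2DD
  0xE2DD + 0x2606 = 0x108E3 → wrap carry → 0x08E4
  0x08E4 + 0x946D = 0x09D51
One's-complement sum = 0x9D51.
Checksum = ~0x9D51 & 0xFFFF = 0x62AE.

62AE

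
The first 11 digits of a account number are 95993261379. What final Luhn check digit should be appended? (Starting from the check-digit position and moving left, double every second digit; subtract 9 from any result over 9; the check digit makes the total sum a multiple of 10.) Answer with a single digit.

4

Partial digits right→left: 9 7 3 1 6 2 3 9 9 5 9
Double every second digit counting from the check-digit position (so the 1st, 3rd, 5th, ... of the partial from the right).
  doubled (with −9 where >9): 9 6 3 6 9 9 → sum 42
  kept as-is: 7 1 2 9 5 → sum 24
Total = 42 + 24 = 66.
Check digit = (10 − (66 mod 10)) mod 10 = 4.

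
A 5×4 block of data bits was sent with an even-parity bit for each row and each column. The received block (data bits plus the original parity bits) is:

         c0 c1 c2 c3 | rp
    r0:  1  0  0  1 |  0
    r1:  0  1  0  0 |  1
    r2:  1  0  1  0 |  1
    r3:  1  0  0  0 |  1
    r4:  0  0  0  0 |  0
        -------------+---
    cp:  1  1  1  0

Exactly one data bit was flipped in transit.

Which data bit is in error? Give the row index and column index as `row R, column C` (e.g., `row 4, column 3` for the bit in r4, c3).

Recompute each row's even parity and compare to rp:
  r0: data parity 0, sent rp 0 → ok
  r1: data parity 1, sent rp 1 → ok
  r2: data parity 0, sent rp 1 → mismatch
  r3: data parity 1, sent rp 1 → ok
  r4: data parity 0, sent rp 0 → ok
Recompute each column's even parity and compare to cp:
  c0: data parity 1, sent cp 1 → ok
  c1: data parity 1, sent cp 1 → ok
  c2: data parity 1, sent cp 1 → ok
  c3: data parity 1, sent cp 0 → mismatch
Exactly one row (r2) and one column (c3) fail → the flipped bit is at their intersection.

row 2, column 3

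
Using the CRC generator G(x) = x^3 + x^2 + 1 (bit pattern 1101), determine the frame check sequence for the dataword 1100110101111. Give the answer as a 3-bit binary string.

Append 3 zeros: 1100110101111000. Divide by 1101 (XOR where the leading bit is 1):
  pos 0: 1100 XOR 1101 = 0001
  pos 3: 1110 XOR 1101 = 0011
  pos 5: 1110 XOR 1101 = 0011
  pos 7: 1111 XOR 1101 = 0010
  pos 9: 1011 XOR 1101 = 0110
  pos 10: 1100 XOR 1101 = 0001
Remainder (last 3 bits) = 100. This is the CRC / FCS.

100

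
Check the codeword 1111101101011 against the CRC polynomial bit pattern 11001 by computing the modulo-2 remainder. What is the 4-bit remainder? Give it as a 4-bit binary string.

0000

Modulo-2 division of 1111101101011 by 11001:
  pos 0: 11111 XOR 11001 = 00110
  pos 2: 11001 XOR 11001 = 00000
  pos 7: 10101 XOR 11001 = 01100
  pos 8: 11001 XOR 11001 = 00000
Remainder = 0000 (zero — the frame passes the CRC check).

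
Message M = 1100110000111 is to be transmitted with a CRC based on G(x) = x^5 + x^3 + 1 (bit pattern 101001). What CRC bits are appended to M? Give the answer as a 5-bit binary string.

01001

Append 5 zeros: 110011000011100000. Divide by 101001 (XOR where the leading bit is 1):
  pos 0: 110011 XOR 101001 = 011010
  pos 1: 110100 XOR 101001 = 011101
  pos 2: 111010 XOR 101001 = 010011
  pos 3: 100110 XOR 101001 = 001111
  pos 5: 111101 XOR 101001 = 010100
  pos 6: 101001 XOR 101001 = 000000
  pos 12: 100000 XOR 101001 = 001001
Remainder (last 5 bits) = 01001. This is the CRC / FCS.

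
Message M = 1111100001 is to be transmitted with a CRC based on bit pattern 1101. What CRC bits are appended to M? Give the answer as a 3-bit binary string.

Append 3 zeros: 1111100001000. Divide by 1101 (XOR where the leading bit is 1):
  pos 0: 1111 XOR 1101 = 0010
  pos 2: 1010 XOR 1101 = 0111
  pos 3: 1110 XOR 1101 = 0011
  pos 5: 1100 XOR 1101 = 0001
  pos 8: 1100 XOR 1101 = 0001
Remainder (last 3 bits) = 010. This is the CRC / FCS.

010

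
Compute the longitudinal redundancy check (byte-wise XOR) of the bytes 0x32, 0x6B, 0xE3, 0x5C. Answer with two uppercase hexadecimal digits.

E6

XOR the bytes together:
  start with 0x32
  0x32 ⊕ 0x6B = 0x59
  0x59 ⊕ 0xE3 = 0xBA
  0xBA ⊕ 0x5C = 0xE6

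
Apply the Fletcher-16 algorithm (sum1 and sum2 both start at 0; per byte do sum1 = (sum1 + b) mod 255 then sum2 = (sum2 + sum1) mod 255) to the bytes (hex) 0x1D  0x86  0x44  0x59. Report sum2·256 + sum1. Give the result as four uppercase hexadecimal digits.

Running sums (mod 255):
  after byte 0 (0x1D): sum1=29, sum2=29
  after byte 1 (0x86): sum1=163, sum2=192
  after byte 2 (0x44): sum1=231, sum2=168
  after byte 3 (0x59): sum1=65, sum2=233
Checksum = sum2·256 + sum1 = 233·256 + 65 = 59713 = 0xE941.

E941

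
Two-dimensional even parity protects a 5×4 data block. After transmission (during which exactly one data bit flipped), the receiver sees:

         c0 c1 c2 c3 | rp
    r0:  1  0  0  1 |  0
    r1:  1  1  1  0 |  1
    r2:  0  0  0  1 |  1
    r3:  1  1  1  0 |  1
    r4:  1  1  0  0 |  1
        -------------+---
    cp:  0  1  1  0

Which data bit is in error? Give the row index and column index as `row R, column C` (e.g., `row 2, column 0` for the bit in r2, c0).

row 4, column 2

Recompute each row's even parity and compare to rp:
  r0: data parity 0, sent rp 0 → ok
  r1: data parity 1, sent rp 1 → ok
  r2: data parity 1, sent rp 1 → ok
  r3: data parity 1, sent rp 1 → ok
  r4: data parity 0, sent rp 1 → mismatch
Recompute each column's even parity and compare to cp:
  c0: data parity 0, sent cp 0 → ok
  c1: data parity 1, sent cp 1 → ok
  c2: data parity 0, sent cp 1 → mismatch
  c3: data parity 0, sent cp 0 → ok
Exactly one row (r4) and one column (c2) fail → the flipped bit is at their intersection.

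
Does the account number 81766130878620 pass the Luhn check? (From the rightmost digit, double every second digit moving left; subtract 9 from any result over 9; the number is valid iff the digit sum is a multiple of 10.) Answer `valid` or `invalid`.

valid

From the right, keep odd positions and double even positions (subtract 9 from any doubled value over 9):
  doubled (positions 2,4,...): 4 7 7 6 3 5 7 → sum 39
  kept (positions 1,3,...): 0 6 7 0 1 6 1 → sum 21
Total = 60.
60 mod 10 = 0, so the number is valid.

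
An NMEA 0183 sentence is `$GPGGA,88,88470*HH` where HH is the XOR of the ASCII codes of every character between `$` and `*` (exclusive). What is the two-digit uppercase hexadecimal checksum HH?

XOR the ASCII codes of the payload characters:
  'G' = 0x47 → acc = 0x47
  'P' = 0x50 → acc = 0x17
  'G' = 0x47 → acc = 0x50
  'G' = 0x47 → acc = 0x17
  'A' = 0x41 → acc = 0x56
  ',' = 0x2C → acc = 0x7A
  '8' = 0x38 → acc = 0x42
  '8' = 0x38 → acc = 0x7A
  ',' = 0x2C → acc = 0x56
  '8' = 0x38 → acc = 0x6E
  '8' = 0x38 → acc = 0x56
  '4' = 0x34 → acc = 0x62
  '7' = 0x37 → acc = 0x55
  '0' = 0x30 → acc = 0x65
Checksum = 0x65.

65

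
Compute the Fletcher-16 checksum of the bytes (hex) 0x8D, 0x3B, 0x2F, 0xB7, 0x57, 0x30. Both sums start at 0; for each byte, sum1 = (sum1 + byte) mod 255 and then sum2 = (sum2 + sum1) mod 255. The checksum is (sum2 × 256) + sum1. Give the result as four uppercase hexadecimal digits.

3C37

Running sums (mod 255):
  after byte 0 (0x8D): sum1=141, sum2=141
  after byte 1 (0x3B): sum1=200, sum2=86
  after byte 2 (0x2F): sum1=247, sum2=78
  after byte 3 (0xB7): sum1=175, sum2=253
  after byte 4 (0x57): sum1=7, sum2=5
  after byte 5 (0x30): sum1=55, sum2=60
Checksum = sum2·256 + sum1 = 60·256 + 55 = 15415 = 0x3C37.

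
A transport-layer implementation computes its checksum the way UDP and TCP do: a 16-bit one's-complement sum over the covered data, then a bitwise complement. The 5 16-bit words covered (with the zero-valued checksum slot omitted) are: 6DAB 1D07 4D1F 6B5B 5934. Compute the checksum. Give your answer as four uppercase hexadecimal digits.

639E

One's-complement addition (fold any carry out of bit 15 back into bit 0):
  0x6DAB + 0x1D07 = 0x08AB2
  0x8AB2 + 0x4D1F = 0x0D7D1
  0xD7D1 + 0x6B5B = 0x1432C → wrap carry → 0x432D
  0x432D + 0x5934 = 0x09C61
One's-complement sum = 0x9C61.
Checksum = ~0x9C61 & 0xFFFF = 0x639E.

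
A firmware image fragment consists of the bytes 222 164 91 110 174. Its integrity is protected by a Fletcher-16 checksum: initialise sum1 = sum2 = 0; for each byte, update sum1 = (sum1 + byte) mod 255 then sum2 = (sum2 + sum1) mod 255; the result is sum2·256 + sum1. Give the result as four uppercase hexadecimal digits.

8AFB

Running sums (mod 255):
  after byte 0 (222): sum1=222, sum2=222
  after byte 1 (164): sum1=131, sum2=98
  after byte 2 (91): sum1=222, sum2=65
  after byte 3 (110): sum1=77, sum2=142
  after byte 4 (174): sum1=251, sum2=138
Checksum = sum2·256 + sum1 = 138·256 + 251 = 35579 = 0x8AFB.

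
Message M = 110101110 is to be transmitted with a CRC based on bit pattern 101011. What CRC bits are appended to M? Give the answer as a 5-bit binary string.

01001

Append 5 zeros: 11010111000000. Divide by 101011 (XOR where the leading bit is 1):
  pos 0: 110101 XOR 101011 = 011110
  pos 1: 111101 XOR 101011 = 010110
  pos 2: 101101 XOR 101011 = 000110
  pos 5: 110000 XOR 101011 = 011011
  pos 6: 110110 XOR 101011 = 011101
  pos 7: 111010 XOR 101011 = 010001
  pos 8: 100010 XOR 101011 = 001001
Remainder (last 5 bits) = 01001. This is the CRC / FCS.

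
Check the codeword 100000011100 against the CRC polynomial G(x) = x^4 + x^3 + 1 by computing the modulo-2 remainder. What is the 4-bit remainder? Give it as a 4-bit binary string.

Modulo-2 division of 100000011100 by 11001:
  pos 0: 10000 XOR 11001 = 01001
  pos 1: 10010 XOR 11001 = 01011
  pos 2: 10110 XOR 11001 = 01111
  pos 3: 11111 XOR 11001 = 00110
  pos 5: 11011 XOR 11001 = 00010
Remainder = 1000 (nonzero — an error is detected).

1000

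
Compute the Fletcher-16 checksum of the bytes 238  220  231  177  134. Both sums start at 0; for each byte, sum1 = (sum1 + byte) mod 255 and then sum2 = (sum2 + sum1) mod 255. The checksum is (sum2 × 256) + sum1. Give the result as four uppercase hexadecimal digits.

Running sums (mod 255):
  after byte 0 (238): sum1=238, sum2=238
  after byte 1 (220): sum1=203, sum2=186
  after byte 2 (231): sum1=179, sum2=110
  after byte 3 (177): sum1=101, sum2=211
  after byte 4 (134): sum1=235, sum2=191
Checksum = sum2·256 + sum1 = 191·256 + 235 = 49131 = 0xBFEB.

BFEB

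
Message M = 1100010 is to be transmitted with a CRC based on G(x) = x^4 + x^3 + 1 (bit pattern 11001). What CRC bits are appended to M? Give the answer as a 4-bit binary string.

0100

Append 4 zeros: 11000100000. Divide by 11001 (XOR where the leading bit is 1):
  pos 0: 11000 XOR 11001 = 00001
  pos 4: 11000 XOR 11001 = 00001
Remainder (last 4 bits) = 0100. This is the CRC / FCS.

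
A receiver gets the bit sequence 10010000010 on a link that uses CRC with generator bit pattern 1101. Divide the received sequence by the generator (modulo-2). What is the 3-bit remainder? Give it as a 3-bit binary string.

110

Modulo-2 division of 10010000010 by 1101:
  pos 0: 1001 XOR 1101 = 0100
  pos 1: 1000 XOR 1101 = 0101
  pos 2: 1010 XOR 1101 = 0111
  pos 3: 1110 XOR 1101 = 0011
  pos 5: 1100 XOR 1101 = 0001
Remainder = 110 (nonzero — an error is detected).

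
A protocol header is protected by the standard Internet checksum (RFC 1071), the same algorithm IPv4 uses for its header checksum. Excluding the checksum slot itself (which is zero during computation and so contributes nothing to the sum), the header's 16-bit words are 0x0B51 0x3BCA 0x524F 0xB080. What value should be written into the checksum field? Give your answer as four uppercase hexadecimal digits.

One's-complement addition (fold any carry out of bit 15 back into bit 0):
  0x0B51 + 0x3BCA = 0x0471B
  0x471B + 0x524F = 0x0996A
  0x996A + 0xB080 = 0x149EA → wrap carry → 0x49EB
One's-complement sum = 0x49EB.
Checksum = ~0x49EB & 0xFFFF = 0xB614.

B614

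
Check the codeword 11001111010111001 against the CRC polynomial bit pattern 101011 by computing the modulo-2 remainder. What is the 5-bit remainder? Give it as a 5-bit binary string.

Modulo-2 division of 11001111010111001 by 101011:
  pos 0: 110011 XOR 101011 = 011000
  pos 1: 110001 XOR 101011 = 011010
  pos 2: 110101 XOR 101011 = 011110
  pos 3: 111100 XOR 101011 = 010111
  pos 4: 101111 XOR 101011 = 000100
  pos 7: 100011 XOR 101011 = 001000
  pos 9: 100010 XOR 101011 = 001001
  pos 11: 100101 XOR 101011 = 001110
Remainder = 01110 (nonzero — an error is detected).

01110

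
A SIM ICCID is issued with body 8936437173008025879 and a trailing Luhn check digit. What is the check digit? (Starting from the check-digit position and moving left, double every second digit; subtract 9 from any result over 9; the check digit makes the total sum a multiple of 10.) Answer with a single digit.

8

Partial digits right→left: 9 7 8 5 2 0 8 0 0 3 7 1 7 3 4 6 3 9 8
Double every second digit counting from the check-digit position (so the 1st, 3rd, 5th, ... of the partial from the right).
  doubled (with −9 where >9): 9 7 4 7 0 5 5 8 6 7 → sum 58
  kept as-is: 7 5 0 0 3 1 3 6 9 → sum 34
Total = 58 + 34 = 92.
Check digit = (10 − (92 mod 10)) mod 10 = 8.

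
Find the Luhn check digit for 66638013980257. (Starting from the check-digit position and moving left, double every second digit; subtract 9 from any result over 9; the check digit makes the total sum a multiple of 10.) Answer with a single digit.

4

Partial digits right→left: 7 5 2 0 8 9 3 1 0 8 3 6 6 6
Double every second digit counting from the check-digit position (so the 1st, 3rd, 5th, ... of the partial from the right).
  doubled (with −9 where >9): 5 4 7 6 0 6 3 → sum 31
  kept as-is: 5 0 9 1 8 6 6 → sum 35
Total = 31 + 35 = 66.
Check digit = (10 − (66 mod 10)) mod 10 = 4.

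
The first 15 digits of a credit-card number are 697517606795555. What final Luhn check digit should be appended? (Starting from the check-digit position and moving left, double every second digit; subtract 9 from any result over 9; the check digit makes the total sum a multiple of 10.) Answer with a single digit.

5

Partial digits right→left: 5 5 5 5 9 7 6 0 6 7 1 5 7 9 6
Double every second digit counting from the check-digit position (so the 1st, 3rd, 5th, ... of the partial from the right).
  doubled (with −9 where >9): 1 1 9 3 3 2 5 3 → sum 27
  kept as-is: 5 5 7 0 7 5 9 → sum 38
Total = 27 + 38 = 65.
Check digit = (10 − (65 mod 10)) mod 10 = 5.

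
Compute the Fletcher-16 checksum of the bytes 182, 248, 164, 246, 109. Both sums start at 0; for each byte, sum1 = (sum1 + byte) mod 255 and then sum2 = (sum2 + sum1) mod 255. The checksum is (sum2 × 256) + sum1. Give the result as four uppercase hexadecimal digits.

BEB8

Running sums (mod 255):
  after byte 0 (182): sum1=182, sum2=182
  after byte 1 (248): sum1=175, sum2=102
  after byte 2 (164): sum1=84, sum2=186
  after byte 3 (246): sum1=75, sum2=6
  after byte 4 (109): sum1=184, sum2=190
Checksum = sum2·256 + sum1 = 190·256 + 184 = 48824 = 0xBEB8.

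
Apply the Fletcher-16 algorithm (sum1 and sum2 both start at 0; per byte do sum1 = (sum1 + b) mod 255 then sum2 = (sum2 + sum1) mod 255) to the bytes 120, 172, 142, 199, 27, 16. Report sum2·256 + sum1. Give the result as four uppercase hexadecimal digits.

Running sums (mod 255):
  after byte 0 (120): sum1=120, sum2=120
  after byte 1 (172): sum1=37, sum2=157
  after byte 2 (142): sum1=179, sum2=81
  after byte 3 (199): sum1=123, sum2=204
  after byte 4 (27): sum1=150, sum2=99
  after byte 5 (16): sum1=166, sum2=10
Checksum = sum2·256 + sum1 = 10·256 + 166 = 2726 = 0x0AA6.

0AA6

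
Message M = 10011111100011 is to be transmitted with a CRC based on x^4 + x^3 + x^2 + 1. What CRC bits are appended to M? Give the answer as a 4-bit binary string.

Append 4 zeros: 100111111000110000. Divide by 11101 (XOR where the leading bit is 1):
  pos 0: 10011 XOR 11101 = 01110
  pos 1: 11101 XOR 11101 = 00000
  pos 6: 11100 XOR 11101 = 00001
  pos 10: 10110 XOR 11101 = 01011
  pos 11: 10110 XOR 11101 = 01011
  pos 12: 10110 XOR 11101 = 01011
  pos 13: 10110 XOR 11101 = 01011
Remainder (last 4 bits) = 1011. This is the CRC / FCS.

1011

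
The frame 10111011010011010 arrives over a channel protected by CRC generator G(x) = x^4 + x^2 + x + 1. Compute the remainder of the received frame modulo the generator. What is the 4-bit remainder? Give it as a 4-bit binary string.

Modulo-2 division of 10111011010011010 by 10111:
  pos 0: 10111 XOR 10111 = 00000
  pos 6: 11010 XOR 10111 = 01101
  pos 7: 11010 XOR 10111 = 01101
  pos 8: 11011 XOR 10111 = 01100
  pos 9: 11001 XOR 10111 = 01110
  pos 10: 11100 XOR 10111 = 01011
  pos 11: 10111 XOR 10111 = 00000
Remainder = 0000 (zero — the frame passes the CRC check).

0000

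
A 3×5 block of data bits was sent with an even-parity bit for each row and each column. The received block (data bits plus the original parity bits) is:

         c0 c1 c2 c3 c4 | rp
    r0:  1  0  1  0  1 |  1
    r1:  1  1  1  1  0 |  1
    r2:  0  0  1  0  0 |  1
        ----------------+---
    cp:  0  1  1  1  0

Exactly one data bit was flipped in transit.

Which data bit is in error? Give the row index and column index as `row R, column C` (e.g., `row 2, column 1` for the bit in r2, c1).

Recompute each row's even parity and compare to rp:
  r0: data parity 1, sent rp 1 → ok
  r1: data parity 0, sent rp 1 → mismatch
  r2: data parity 1, sent rp 1 → ok
Recompute each column's even parity and compare to cp:
  c0: data parity 0, sent cp 0 → ok
  c1: data parity 1, sent cp 1 → ok
  c2: data parity 1, sent cp 1 → ok
  c3: data parity 1, sent cp 1 → ok
  c4: data parity 1, sent cp 0 → mismatch
Exactly one row (r1) and one column (c4) fail → the flipped bit is at their intersection.

row 1, column 4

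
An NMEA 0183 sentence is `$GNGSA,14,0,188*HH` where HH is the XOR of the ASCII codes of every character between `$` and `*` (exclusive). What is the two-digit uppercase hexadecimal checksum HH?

74

XOR the ASCII codes of the payload characters:
  'G' = 0x47 → acc = 0x47
  'N' = 0x4E → acc = 0x09
  'G' = 0x47 → acc = 0x4E
  'S' = 0x53 → acc = 0x1D
  'A' = 0x41 → acc = 0x5C
  ',' = 0x2C → acc = 0x70
  '1' = 0x31 → acc = 0x41
  '4' = 0x34 → acc = 0x75
  ',' = 0x2C → acc = 0x59
  '0' = 0x30 → acc = 0x69
  ',' = 0x2C → acc = 0x45
  '1' = 0x31 → acc = 0x74
  '8' = 0x38 → acc = 0x4C
  '8' = 0x38 → acc = 0x74
Checksum = 0x74.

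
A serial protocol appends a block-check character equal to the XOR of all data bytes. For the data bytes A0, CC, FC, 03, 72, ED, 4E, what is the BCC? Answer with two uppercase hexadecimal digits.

XOR the bytes together:
  start with 0xA0
  0xA0 ⊕ 0xCC = 0x6C
  0x6C ⊕ 0xFC = 0x90
  0x90 ⊕ 0x03 = 0x93
  0x93 ⊕ 0x72 = 0xE1
  0xE1 ⊕ 0xED = 0x0C
  0x0C ⊕ 0x4E = 0x42

42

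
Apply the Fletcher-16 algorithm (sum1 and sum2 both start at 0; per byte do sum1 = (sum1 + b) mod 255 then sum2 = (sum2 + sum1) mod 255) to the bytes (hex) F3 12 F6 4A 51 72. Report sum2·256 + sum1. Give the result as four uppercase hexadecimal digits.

Running sums (mod 255):
  after byte 0 (F3): sum1=243, sum2=243
  after byte 1 (12): sum1=6, sum2=249
  after byte 2 (F6): sum1=252, sum2=246
  after byte 3 (4A): sum1=71, sum2=62
  after byte 4 (51): sum1=152, sum2=214
  after byte 5 (72): sum1=11, sum2=225
Checksum = sum2·256 + sum1 = 225·256 + 11 = 57611 = 0xE10B.

E10B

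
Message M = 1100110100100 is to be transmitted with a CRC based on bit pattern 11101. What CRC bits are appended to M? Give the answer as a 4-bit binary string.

0110

Append 4 zeros: 11001101001000000. Divide by 11101 (XOR where the leading bit is 1):
  pos 0: 11001 XOR 11101 = 00100
  pos 2: 10010 XOR 11101 = 01111
  pos 3: 11111 XOR 11101 = 00010
  pos 6: 10001 XOR 11101 = 01100
  pos 7: 11000 XOR 11101 = 00101
  pos 9: 10100 XOR 11101 = 01001
  pos 10: 10010 XOR 11101 = 01111
  pos 11: 11110 XOR 11101 = 00011
Remainder (last 4 bits) = 0110. This is the CRC / FCS.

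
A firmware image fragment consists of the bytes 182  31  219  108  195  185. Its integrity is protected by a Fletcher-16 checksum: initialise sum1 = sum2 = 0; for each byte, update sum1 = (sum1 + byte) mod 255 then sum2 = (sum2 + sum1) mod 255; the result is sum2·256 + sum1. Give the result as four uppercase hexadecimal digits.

D99B

Running sums (mod 255):
  after byte 0 (182): sum1=182, sum2=182
  after byte 1 (31): sum1=213, sum2=140
  after byte 2 (219): sum1=177, sum2=62
  after byte 3 (108): sum1=30, sum2=92
  after byte 4 (195): sum1=225, sum2=62
  after byte 5 (185): sum1=155, sum2=217
Checksum = sum2·256 + sum1 = 217·256 + 155 = 55707 = 0xD99B.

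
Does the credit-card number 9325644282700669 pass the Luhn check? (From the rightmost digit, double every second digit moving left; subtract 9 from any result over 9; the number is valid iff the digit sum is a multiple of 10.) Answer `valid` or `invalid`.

From the right, keep odd positions and double even positions (subtract 9 from any doubled value over 9):
  doubled (positions 2,4,...): 3 0 5 7 8 3 4 9 → sum 39
  kept (positions 1,3,...): 9 6 0 2 2 4 5 3 → sum 31
Total = 70.
70 mod 10 = 0, so the number is valid.

valid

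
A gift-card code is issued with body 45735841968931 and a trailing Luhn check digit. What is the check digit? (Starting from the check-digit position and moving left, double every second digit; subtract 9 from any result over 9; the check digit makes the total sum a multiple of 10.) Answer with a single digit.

0

Partial digits right→left: 1 3 9 8 6 9 1 4 8 5 3 7 5 4
Double every second digit counting from the check-digit position (so the 1st, 3rd, 5th, ... of the partial from the right).
  doubled (with −9 where >9): 2 9 3 2 7 6 1 → sum 30
  kept as-is: 3 8 9 4 5 7 4 → sum 40
Total = 30 + 40 = 70.
Check digit = (10 − (70 mod 10)) mod 10 = 0.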